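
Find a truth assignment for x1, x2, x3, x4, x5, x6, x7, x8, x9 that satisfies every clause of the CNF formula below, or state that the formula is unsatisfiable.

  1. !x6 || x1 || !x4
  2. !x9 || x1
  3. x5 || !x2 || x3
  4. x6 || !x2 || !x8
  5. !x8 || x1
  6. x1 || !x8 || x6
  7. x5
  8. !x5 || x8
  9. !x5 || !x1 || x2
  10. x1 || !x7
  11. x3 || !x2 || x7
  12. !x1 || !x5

UNSATISFIABLE

From the singleton clause (x5), x5 = true.
From the singleton clause (x8), x8 = true.
From the singleton clause (x1), x1 = true.
But (!x1) is also a unit clause — contradiction.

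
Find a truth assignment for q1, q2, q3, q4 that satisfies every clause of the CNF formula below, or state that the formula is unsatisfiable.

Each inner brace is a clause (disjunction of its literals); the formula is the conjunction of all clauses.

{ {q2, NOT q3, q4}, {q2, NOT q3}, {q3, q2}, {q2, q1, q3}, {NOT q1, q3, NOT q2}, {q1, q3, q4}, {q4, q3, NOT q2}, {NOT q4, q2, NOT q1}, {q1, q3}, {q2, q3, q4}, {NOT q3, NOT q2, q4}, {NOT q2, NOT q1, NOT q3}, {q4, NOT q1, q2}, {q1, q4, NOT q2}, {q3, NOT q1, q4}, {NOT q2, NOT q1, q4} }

Try q2 = true.
Try q1 = false.
The clause (q3) is unit, so q3 = true.
The clause (q4) is unit, so q4 = true.
This assignment satisfies each clause.

q1: false; q2: true; q3: true; q4: true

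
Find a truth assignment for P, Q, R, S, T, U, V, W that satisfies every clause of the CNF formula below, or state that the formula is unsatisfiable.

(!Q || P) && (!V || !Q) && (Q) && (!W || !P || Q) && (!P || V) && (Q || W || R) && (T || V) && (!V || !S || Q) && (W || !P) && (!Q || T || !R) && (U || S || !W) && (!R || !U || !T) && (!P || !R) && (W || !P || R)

UNSATISFIABLE

The clause (Q) is unit, so Q = true.
The clause (P) is unit, so P = true.
The clause (!V) is unit, so V = false.
That conflicts with the unit clause (V).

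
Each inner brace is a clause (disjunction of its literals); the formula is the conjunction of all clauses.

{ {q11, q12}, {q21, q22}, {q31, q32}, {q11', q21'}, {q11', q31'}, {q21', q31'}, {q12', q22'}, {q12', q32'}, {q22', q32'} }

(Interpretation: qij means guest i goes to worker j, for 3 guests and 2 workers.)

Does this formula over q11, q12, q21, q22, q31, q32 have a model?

Case q11 = 1:
The clause (q21') is unit, so q21 = 0.
The clause (q22) is unit, so q22 = 1.
The clause (q31') is unit, so q31 = 0.
The clause (q32) is unit, so q32 = 1.
That conflicts with the unit clause (q32').
Undo q11 and try q11 = 0.
The clause (q12) is unit, so q12 = 1.
The clause (q22') is unit, so q22 = 0.
The clause (q21) is unit, so q21 = 1.
The clause (q31') is unit, so q31 = 0.
The clause (q32) is unit, so q32 = 1.
That conflicts with the unit clause (q32').
Neither q11 = 1 nor q11 = 0 works.
No assignment satisfies every clause.

Unsatisfiable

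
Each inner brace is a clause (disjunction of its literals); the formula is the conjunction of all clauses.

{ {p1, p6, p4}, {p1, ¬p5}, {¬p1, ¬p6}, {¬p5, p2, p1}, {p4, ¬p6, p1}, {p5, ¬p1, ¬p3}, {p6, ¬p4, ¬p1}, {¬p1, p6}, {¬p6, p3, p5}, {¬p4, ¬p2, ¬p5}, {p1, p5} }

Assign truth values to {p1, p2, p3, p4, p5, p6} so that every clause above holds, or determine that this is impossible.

UNSATISFIABLE

Branch on p1: set p1 = True.
The clause (¬p6) is unit, so p6 = False.
Now (p6) is unsatisfied and unit — conflict.
So p1 must be the other value — set p1 = False.
The clause (¬p5) is unit, so p5 = False.
Now (p5) is unsatisfied and unit — conflict.
Either choice for p1 ends in contradiction.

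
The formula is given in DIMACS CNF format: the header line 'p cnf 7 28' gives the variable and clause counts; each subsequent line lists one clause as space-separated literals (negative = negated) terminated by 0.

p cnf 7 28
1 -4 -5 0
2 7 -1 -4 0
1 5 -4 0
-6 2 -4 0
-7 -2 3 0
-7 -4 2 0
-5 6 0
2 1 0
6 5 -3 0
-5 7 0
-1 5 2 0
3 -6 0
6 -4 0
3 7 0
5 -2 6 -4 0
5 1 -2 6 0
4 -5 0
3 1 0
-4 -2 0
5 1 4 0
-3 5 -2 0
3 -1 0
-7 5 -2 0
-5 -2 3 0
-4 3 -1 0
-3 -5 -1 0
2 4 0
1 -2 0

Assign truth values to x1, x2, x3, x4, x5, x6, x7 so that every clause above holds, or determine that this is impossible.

Case x5 = False:
Case x1 = True:
The clause (x2) is unit, so x2 = True.
The clause (¬x4) is unit, so x4 = False.
The clause (¬x3) is unit, so x3 = False.
Now (x3) is unsatisfied and unit — conflict.
Undo x1 and try x1 = False.
The clause (¬x4) is unit, so x4 = False.
Now (x4) is unsatisfied and unit — conflict.
Both values of x1 lead to a conflict.
Undo x5 and try x5 = True.
The clause (x6) is unit, so x6 = True.
The clause (x7) is unit, so x7 = True.
The clause (x3) is unit, so x3 = True.
The clause (x4) is unit, so x4 = True.
The clause (x1) is unit, so x1 = True.
Now (¬x1) is unsatisfied and unit — conflict.
Both values of x5 lead to a conflict.

UNSATISFIABLE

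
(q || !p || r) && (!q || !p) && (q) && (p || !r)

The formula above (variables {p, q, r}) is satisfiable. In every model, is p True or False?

Suppose p = true.
From the singleton clause (!q), q = false.
That conflicts with the unit clause (q).
So every satisfying assignment has p = False.

False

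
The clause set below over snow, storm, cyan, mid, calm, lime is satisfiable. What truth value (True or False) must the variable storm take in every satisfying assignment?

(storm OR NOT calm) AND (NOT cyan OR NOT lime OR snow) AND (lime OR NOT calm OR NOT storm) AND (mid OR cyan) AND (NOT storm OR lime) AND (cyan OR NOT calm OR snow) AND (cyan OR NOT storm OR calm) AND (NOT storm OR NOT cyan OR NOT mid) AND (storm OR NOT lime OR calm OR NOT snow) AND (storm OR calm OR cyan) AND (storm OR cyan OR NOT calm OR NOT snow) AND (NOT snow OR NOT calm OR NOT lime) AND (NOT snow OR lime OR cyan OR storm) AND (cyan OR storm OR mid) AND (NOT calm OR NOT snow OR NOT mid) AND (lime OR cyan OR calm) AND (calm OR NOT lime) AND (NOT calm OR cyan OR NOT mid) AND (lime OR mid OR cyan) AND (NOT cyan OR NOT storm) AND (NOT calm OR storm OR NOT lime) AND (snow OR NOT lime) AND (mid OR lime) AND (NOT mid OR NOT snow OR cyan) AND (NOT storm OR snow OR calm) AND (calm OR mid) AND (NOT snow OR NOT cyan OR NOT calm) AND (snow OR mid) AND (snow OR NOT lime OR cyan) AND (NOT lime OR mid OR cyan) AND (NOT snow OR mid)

False

Suppose storm = true.
The clause (lime) is unit, so lime = true.
The clause (calm) is unit, so calm = true.
The clause (NOT snow) is unit, so snow = false.
That conflicts with the unit clause (snow).
So every satisfying assignment has storm = False.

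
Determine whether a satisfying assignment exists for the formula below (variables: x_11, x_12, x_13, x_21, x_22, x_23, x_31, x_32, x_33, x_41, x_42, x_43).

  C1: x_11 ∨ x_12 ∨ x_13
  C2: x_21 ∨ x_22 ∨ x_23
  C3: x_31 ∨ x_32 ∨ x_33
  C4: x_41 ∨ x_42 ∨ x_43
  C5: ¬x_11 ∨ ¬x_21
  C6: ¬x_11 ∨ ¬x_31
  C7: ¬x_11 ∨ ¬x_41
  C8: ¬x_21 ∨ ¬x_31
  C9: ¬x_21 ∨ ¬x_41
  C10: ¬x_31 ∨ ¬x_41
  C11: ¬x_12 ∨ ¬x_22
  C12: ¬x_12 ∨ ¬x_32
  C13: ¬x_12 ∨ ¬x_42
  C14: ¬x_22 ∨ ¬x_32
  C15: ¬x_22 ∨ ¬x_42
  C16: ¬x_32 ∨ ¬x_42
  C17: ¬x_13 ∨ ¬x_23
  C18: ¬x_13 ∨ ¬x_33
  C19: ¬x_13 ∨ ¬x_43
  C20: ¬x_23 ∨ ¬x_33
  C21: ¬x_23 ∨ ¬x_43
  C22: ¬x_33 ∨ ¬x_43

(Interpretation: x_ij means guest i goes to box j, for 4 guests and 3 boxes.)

Branch on x_11: set x_11 = False.
Branch on x_12: set x_12 = True.
(¬x_22) alone gives x_22 = False.
(¬x_32) alone gives x_32 = False.
(¬x_42) alone gives x_42 = False.
Branch on x_21: set x_21 = True.
(¬x_31) alone gives x_31 = False.
(x_33) alone gives x_33 = True.
(¬x_41) alone gives x_41 = False.
(x_43) alone gives x_43 = True.
But (¬x_43) is also a unit clause — contradiction.
That branch fails; take x_21 = False instead.
(x_23) alone gives x_23 = True.
(¬x_13) alone gives x_13 = False.
(¬x_33) alone gives x_33 = False.
(x_31) alone gives x_31 = True.
(¬x_41) alone gives x_41 = False.
(x_43) alone gives x_43 = True.
But (¬x_43) is also a unit clause — contradiction.
Both values of x_21 lead to a conflict.
That branch fails; take x_12 = False instead.
(x_13) alone gives x_13 = True.
(¬x_23) alone gives x_23 = False.
(¬x_33) alone gives x_33 = False.
(¬x_43) alone gives x_43 = False.
Branch on x_21: set x_21 = True.
(¬x_31) alone gives x_31 = False.
(x_32) alone gives x_32 = True.
(¬x_41) alone gives x_41 = False.
(x_42) alone gives x_42 = True.
But (¬x_42) is also a unit clause — contradiction.
That branch fails; take x_21 = False instead.
(x_22) alone gives x_22 = True.
(¬x_32) alone gives x_32 = False.
(x_31) alone gives x_31 = True.
(¬x_41) alone gives x_41 = False.
(x_42) alone gives x_42 = True.
But (¬x_42) is also a unit clause — contradiction.
Both values of x_21 lead to a conflict.
Both values of x_12 lead to a conflict.
That branch fails; take x_11 = True instead.
(¬x_21) alone gives x_21 = False.
(¬x_31) alone gives x_31 = False.
(¬x_41) alone gives x_41 = False.
Branch on x_22: set x_22 = True.
(¬x_12) alone gives x_12 = False.
(¬x_32) alone gives x_32 = False.
(x_33) alone gives x_33 = True.
(¬x_42) alone gives x_42 = False.
(x_43) alone gives x_43 = True.
But (¬x_43) is also a unit clause — contradiction.
That branch fails; take x_22 = False instead.
(x_23) alone gives x_23 = True.
(¬x_13) alone gives x_13 = False.
(¬x_33) alone gives x_33 = False.
(x_32) alone gives x_32 = True.
(¬x_12) alone gives x_12 = False.
(¬x_42) alone gives x_42 = False.
(x_43) alone gives x_43 = True.
But (¬x_43) is also a unit clause — contradiction.
Both values of x_22 lead to a conflict.
Both values of x_11 lead to a conflict.
No assignment satisfies every clause.

No, unsatisfiable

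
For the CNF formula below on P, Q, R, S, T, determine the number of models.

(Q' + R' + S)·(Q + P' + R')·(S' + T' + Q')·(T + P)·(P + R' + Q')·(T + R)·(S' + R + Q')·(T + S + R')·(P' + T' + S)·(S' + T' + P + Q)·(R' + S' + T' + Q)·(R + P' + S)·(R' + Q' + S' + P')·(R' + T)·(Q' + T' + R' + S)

There are 2^5 = 32 truth assignments over (P, Q, R, S, T).
Split on T. With T = 1, the clauses containing T are satisfied and T' drops from the rest; 4 of the 2^4 = 16 assignments to the other variables satisfy what remains.
With T = 0, by the same count on the reduced clause set, 0 assignments work.
(One model: P=F, Q=F, R=F, S=F, T=T.)
Total: 4 + 0 = 4.

4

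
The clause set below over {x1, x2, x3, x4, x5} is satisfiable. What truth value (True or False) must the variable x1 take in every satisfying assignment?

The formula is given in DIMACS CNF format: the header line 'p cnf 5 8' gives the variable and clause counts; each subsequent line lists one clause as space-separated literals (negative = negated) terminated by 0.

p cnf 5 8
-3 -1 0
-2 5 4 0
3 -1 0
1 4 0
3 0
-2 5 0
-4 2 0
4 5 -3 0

False

Suppose x1 = True.
The clause (¬x3) is unit, so x3 = False.
Now (x3) is unsatisfied and unit — conflict.
So every satisfying assignment has x1 = False.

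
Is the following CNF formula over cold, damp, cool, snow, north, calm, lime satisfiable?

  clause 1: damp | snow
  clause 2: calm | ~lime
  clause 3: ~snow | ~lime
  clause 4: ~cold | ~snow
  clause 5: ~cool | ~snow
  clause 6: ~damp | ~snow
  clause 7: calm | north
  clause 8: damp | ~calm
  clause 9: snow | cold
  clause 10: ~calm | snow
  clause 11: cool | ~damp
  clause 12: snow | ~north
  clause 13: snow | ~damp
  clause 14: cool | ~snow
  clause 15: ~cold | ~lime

Try damp = 1.
The clause (~snow) is unit, so snow = 0.
Now (snow) is unsatisfied and unit — conflict.
So damp must be the other value — set damp = 0.
The clause (snow) is unit, so snow = 1.
The clause (~lime) is unit, so lime = 0.
The clause (~cold) is unit, so cold = 0.
The clause (~cool) is unit, so cool = 0.
Now (cool) is unsatisfied and unit — conflict.
Either choice for damp ends in contradiction.
No assignment satisfies every clause.

Unsatisfiable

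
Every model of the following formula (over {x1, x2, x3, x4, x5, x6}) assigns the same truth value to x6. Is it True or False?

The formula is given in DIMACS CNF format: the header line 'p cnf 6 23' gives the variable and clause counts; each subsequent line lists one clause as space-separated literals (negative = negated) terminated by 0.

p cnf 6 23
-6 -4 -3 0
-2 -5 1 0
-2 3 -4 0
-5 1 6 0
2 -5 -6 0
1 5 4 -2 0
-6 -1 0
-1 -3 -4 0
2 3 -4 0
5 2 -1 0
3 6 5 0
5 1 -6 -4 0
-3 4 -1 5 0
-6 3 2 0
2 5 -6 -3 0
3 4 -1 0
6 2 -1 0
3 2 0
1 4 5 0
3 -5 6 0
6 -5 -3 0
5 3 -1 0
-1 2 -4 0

Suppose x6 = True.
From the singleton clause (¬x1), x1 = False.
Case x4 = False:
From the singleton clause (x5), x5 = True.
From the singleton clause (¬x2), x2 = False.
Now (x2) is unsatisfied and unit — conflict.
That branch fails; take x4 = True instead.
From the singleton clause (¬x3), x3 = False.
From the singleton clause (¬x2), x2 = False.
Now (x2) is unsatisfied and unit — conflict.
Both values of x4 lead to a conflict.
So every satisfying assignment has x6 = False.

False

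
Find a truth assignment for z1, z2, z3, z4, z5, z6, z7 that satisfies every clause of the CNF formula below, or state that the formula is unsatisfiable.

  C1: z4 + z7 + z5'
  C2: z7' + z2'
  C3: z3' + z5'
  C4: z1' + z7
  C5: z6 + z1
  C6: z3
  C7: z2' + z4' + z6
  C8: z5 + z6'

From the singleton clause (z3), z3 = 1.
From the singleton clause (z5'), z5 = 0.
From the singleton clause (z6'), z6 = 0.
From the singleton clause (z1), z1 = 1.
From the singleton clause (z7), z7 = 1.
From the singleton clause (z2'), z2 = 0.
No clause remains; z4 is free.

z1 ↦ 1, z2 ↦ 0, z3 ↦ 1, z4 ↦ 1, z5 ↦ 0, z6 ↦ 0, z7 ↦ 1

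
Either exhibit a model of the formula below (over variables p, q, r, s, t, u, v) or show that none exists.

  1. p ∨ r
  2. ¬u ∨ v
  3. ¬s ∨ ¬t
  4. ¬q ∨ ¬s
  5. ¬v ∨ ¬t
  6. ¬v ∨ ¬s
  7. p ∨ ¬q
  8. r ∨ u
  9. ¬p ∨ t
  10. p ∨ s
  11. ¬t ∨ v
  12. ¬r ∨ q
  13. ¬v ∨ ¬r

Case p = True:
(t) alone gives t = True.
(¬s) alone gives s = False.
(¬v) alone gives v = False.
But (v) is also a unit clause — contradiction.
Backtrack on p: now try p = False.
(r) alone gives r = True.
(¬q) alone gives q = False.
But (q) is also a unit clause — contradiction.
Neither p = True nor p = False works.

UNSATISFIABLE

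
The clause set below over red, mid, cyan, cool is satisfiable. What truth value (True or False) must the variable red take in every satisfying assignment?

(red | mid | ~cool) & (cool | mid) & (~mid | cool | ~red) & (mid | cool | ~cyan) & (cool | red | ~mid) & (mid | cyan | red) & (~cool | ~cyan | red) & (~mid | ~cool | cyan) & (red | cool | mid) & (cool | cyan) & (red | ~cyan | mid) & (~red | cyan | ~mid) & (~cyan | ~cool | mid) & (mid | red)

Suppose red = 0.
The clause (mid) is unit, so mid = 1.
The clause (cool) is unit, so cool = 1.
The clause (~cyan) is unit, so cyan = 0.
Now (cyan) is unsatisfied and unit — conflict.
So every satisfying assignment has red = True.

True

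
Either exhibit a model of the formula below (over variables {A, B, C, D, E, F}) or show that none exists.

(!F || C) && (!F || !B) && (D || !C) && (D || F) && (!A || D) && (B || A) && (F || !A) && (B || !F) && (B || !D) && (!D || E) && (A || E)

A: false, B: true, C: true, D: true, E: true, F: false

Suppose F = false.
The clause (D) is unit, so D = true.
The clause (!A) is unit, so A = false.
The clause (B) is unit, so B = true.
The clause (E) is unit, so E = true.
All clauses hold; C can take either value.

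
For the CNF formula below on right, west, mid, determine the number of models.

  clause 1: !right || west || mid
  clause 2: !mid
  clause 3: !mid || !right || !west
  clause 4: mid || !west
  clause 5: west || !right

1

There are 2^3 = 8 truth assignments over (right, west, mid).
Split on right. With right = true, the clauses containing right are satisfied and !right drops from the rest; 0 of the 2^2 = 4 assignments to the other variables satisfy what remains.
With right = false, by the same count on the reduced clause set, 1 assignment works.
(One model: right=F, west=F, mid=F.)
Total: 0 + 1 = 1.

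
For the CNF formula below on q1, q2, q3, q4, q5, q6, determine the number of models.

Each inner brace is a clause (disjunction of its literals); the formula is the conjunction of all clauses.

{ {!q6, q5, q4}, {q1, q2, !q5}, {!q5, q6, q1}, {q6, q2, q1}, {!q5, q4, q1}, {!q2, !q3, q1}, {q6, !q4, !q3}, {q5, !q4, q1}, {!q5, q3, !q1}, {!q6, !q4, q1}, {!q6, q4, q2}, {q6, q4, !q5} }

There are 2^6 = 64 truth assignments over (q1, q2, q3, q4, q5, q6).
Split on q1. With q1 = true, the clauses containing q1 are satisfied and !q1 drops from the rest; 13 of the 2^5 = 32 assignments to the other variables satisfy what remains.
With q1 = false, by the same count on the reduced clause set, 1 assignment works.
(One model: q1=F, q2=T, q3=F, q4=F, q5=F, q6=F.)
Total: 13 + 1 = 14.

14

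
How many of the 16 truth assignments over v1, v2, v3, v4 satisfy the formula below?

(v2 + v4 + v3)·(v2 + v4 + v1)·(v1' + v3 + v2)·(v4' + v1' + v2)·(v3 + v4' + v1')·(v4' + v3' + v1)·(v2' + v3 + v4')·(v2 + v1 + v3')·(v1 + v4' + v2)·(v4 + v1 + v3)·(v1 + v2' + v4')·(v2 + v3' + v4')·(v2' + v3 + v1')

There are 2^4 = 16 truth assignments over (v1, v2, v3, v4).
Check each against the 13 clauses (columns in the order v1, v2, v3, v4):
  F F F F  ✗ fails (v2 + v4 + v3)
  F F F T  ✗ fails (v1 + v4' + v2)
  F F T F  ✗ fails (v2 + v4 + v1)
  F F T T  ✗ fails (v4' + v3' + v1)
  F T F F  ✗ fails (v4 + v1 + v3)
  F T F T  ✗ fails (v2' + v3 + v4')
  F T T F  ✓ satisfies all
  F T T T  ✗ fails (v4' + v3' + v1)
  T F F F  ✗ fails (v2 + v4 + v3)
  T F F T  ✗ fails (v1' + v3 + v2)
  T F T F  ✓ satisfies all
  T F T T  ✗ fails (v4' + v1' + v2)
  T T F F  ✗ fails (v2' + v3 + v1')
  T T F T  ✗ fails (v3 + v4' + v1')
  T T T F  ✓ satisfies all
  T T T T  ✓ satisfies all
4 of the 16 rows are models.

4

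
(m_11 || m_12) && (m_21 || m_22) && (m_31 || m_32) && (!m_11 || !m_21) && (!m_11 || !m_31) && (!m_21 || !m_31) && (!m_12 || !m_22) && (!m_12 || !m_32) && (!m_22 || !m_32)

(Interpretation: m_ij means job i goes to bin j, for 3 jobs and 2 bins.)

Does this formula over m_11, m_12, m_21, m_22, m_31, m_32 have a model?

Unsatisfiable

Suppose m_11 = true.
Unit clause (!m_21) forces m_21 = false.
Unit clause (m_22) forces m_22 = true.
Unit clause (!m_31) forces m_31 = false.
Unit clause (m_32) forces m_32 = true.
But (!m_32) is also a unit clause — contradiction.
So m_11 must be the other value — set m_11 = false.
Unit clause (m_12) forces m_12 = true.
Unit clause (!m_22) forces m_22 = false.
Unit clause (m_21) forces m_21 = true.
Unit clause (!m_31) forces m_31 = false.
Unit clause (m_32) forces m_32 = true.
But (!m_32) is also a unit clause — contradiction.
Either choice for m_11 ends in contradiction.
No assignment satisfies every clause.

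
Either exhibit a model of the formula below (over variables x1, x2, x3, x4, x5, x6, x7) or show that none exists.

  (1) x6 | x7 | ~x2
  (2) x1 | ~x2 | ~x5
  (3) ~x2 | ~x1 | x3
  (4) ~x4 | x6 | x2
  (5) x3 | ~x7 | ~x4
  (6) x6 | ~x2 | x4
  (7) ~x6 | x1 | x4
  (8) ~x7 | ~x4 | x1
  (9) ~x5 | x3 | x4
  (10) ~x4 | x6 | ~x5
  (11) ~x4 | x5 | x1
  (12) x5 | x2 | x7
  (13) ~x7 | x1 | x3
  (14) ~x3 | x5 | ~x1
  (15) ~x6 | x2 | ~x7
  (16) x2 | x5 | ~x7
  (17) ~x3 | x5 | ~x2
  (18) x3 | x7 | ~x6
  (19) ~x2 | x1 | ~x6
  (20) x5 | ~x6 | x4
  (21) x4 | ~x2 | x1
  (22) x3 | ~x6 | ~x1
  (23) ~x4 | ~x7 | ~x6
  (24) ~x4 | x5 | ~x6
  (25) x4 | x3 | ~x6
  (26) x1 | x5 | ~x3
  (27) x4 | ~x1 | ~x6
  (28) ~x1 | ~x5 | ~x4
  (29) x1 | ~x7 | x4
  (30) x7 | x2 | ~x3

Case x6 = 0:
Case x7 = 1:
Case x4 = 0:
(~x2) alone gives x2 = 0.
(x5) alone gives x5 = 1.
(x3) alone gives x3 = 1.
(x1) alone gives x1 = 1.
This assignment satisfies each clause.

x1: 1, x2: 0, x3: 1, x4: 0, x5: 1, x6: 0, x7: 1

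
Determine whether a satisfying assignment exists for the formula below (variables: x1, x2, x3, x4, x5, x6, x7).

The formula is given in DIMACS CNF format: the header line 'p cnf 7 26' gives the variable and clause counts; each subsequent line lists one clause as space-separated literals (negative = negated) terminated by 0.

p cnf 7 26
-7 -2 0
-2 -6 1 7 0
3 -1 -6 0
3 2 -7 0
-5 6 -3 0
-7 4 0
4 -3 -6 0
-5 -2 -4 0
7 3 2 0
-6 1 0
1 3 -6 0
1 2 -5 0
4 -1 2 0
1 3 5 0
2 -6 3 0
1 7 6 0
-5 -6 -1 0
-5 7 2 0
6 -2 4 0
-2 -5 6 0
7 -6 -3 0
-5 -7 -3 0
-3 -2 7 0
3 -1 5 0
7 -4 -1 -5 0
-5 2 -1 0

Yes, satisfiable

Suppose x7 = True.
Unit clause (¬x2) forces x2 = False.
Unit clause (x3) forces x3 = True.
Unit clause (x4) forces x4 = True.
Unit clause (¬x5) forces x5 = False.
Suppose x6 = False.
Every clause is now satisfied; x1 is unconstrained.
A satisfying assignment: x1=False, x2=False, x3=True, x4=True, x5=False, x6=False, x7=True.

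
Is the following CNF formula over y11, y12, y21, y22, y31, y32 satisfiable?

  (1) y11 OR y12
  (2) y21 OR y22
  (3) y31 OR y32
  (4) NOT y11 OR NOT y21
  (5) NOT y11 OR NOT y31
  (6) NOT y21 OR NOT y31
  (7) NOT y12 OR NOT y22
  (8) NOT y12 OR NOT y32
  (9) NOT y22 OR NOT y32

No

Suppose y11 = true.
(NOT y21) alone gives y21 = false.
(y22) alone gives y22 = true.
(NOT y31) alone gives y31 = false.
(y32) alone gives y32 = true.
That conflicts with the unit clause (NOT y32).
So y11 must be the other value — set y11 = false.
(y12) alone gives y12 = true.
(NOT y22) alone gives y22 = false.
(y21) alone gives y21 = true.
(NOT y31) alone gives y31 = false.
(y32) alone gives y32 = true.
That conflicts with the unit clause (NOT y32).
Neither y11 = true nor y11 = false works.
No assignment satisfies every clause.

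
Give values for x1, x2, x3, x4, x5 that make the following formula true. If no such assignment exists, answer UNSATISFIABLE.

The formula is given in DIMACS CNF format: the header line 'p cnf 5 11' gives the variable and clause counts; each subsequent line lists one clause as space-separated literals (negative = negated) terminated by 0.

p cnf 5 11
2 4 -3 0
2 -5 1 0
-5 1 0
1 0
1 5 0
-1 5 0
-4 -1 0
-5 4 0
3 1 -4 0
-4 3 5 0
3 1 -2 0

The clause (x1) is unit, so x1 = True.
The clause (x5) is unit, so x5 = True.
The clause (¬x4) is unit, so x4 = False.
Now (x4) is unsatisfied and unit — conflict.

UNSATISFIABLE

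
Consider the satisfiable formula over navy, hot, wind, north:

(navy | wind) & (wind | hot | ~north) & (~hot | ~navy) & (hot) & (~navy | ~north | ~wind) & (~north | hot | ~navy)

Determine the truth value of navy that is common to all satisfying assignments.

False

Suppose navy = 1.
The clause (~hot) is unit, so hot = 0.
Now (hot) is unsatisfied and unit — conflict.
So every satisfying assignment has navy = False.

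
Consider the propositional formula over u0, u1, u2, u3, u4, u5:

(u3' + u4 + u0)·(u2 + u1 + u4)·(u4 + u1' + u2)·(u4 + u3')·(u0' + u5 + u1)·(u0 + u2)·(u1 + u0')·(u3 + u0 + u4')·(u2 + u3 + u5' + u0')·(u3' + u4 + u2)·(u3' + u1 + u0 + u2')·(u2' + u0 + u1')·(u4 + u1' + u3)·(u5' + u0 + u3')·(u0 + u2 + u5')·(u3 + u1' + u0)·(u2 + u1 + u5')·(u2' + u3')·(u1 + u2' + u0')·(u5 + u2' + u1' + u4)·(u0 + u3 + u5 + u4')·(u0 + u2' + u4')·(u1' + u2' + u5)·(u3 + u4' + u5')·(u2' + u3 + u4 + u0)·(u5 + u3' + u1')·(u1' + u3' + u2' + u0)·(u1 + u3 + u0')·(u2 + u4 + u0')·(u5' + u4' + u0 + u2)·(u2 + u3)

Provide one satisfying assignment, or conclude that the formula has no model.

u0: 1,  u1: 1,  u2: 0,  u3: 1,  u4: 1,  u5: 1

Branch on u4: set u4 = 1.
Branch on u0: set u0 = 1.
From the singleton clause (u1), u1 = 1.
Branch on u2: set u2 = 0.
From the singleton clause (u3), u3 = 1.
From the singleton clause (u5), u5 = 1.
All clauses are satisfied.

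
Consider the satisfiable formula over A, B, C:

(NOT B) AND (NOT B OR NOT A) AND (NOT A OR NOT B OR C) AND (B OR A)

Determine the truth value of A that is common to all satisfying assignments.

Suppose A = false.
(NOT B) alone gives B = false.
That conflicts with the unit clause (B).
So every satisfying assignment has A = True.

True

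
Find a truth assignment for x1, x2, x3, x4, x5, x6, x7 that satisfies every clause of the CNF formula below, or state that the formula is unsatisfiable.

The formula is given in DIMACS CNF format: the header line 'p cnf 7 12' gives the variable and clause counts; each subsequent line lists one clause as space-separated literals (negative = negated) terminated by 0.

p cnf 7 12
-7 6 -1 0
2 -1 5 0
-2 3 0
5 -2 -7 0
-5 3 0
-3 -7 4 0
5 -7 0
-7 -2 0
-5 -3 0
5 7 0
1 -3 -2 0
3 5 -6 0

Case x2 = False:
Case x1 = False:
Case x5 = False:
Unit clause (¬x7) forces x7 = False.
But (x7) is also a unit clause — contradiction.
Undo x5 and try x5 = True.
Unit clause (x3) forces x3 = True.
But (¬x3) is also a unit clause — contradiction.
Both values of x5 lead to a conflict.
Undo x1 and try x1 = True.
Unit clause (x5) forces x5 = True.
Unit clause (x3) forces x3 = True.
But (¬x3) is also a unit clause — contradiction.
Both values of x1 lead to a conflict.
Undo x2 and try x2 = True.
Unit clause (x3) forces x3 = True.
Unit clause (¬x7) forces x7 = False.
Unit clause (¬x5) forces x5 = False.
But (x5) is also a unit clause — contradiction.
Both values of x2 lead to a conflict.

UNSATISFIABLE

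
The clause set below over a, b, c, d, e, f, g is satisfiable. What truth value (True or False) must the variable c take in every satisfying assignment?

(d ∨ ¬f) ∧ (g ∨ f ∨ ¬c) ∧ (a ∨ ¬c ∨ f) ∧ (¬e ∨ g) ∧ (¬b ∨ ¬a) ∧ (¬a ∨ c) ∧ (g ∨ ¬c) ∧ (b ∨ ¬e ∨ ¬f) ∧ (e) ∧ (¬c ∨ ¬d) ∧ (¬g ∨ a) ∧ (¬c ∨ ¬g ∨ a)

Suppose c = False.
(¬a) alone gives a = False.
(e) alone gives e = True.
(g) alone gives g = True.
But (¬g) is also a unit clause — contradiction.
So every satisfying assignment has c = True.

True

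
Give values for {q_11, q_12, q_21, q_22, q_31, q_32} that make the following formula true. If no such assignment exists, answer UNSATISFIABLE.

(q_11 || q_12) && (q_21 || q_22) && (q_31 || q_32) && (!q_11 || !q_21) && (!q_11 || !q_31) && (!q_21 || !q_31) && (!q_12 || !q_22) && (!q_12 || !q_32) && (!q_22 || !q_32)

UNSATISFIABLE

Try q_11 = true.
The clause (!q_21) is unit, so q_21 = false.
The clause (q_22) is unit, so q_22 = true.
The clause (!q_31) is unit, so q_31 = false.
The clause (q_32) is unit, so q_32 = true.
That conflicts with the unit clause (!q_32).
That branch fails; take q_11 = false instead.
The clause (q_12) is unit, so q_12 = true.
The clause (!q_22) is unit, so q_22 = false.
The clause (q_21) is unit, so q_21 = true.
The clause (!q_31) is unit, so q_31 = false.
The clause (q_32) is unit, so q_32 = true.
That conflicts with the unit clause (!q_32).
Either choice for q_11 ends in contradiction.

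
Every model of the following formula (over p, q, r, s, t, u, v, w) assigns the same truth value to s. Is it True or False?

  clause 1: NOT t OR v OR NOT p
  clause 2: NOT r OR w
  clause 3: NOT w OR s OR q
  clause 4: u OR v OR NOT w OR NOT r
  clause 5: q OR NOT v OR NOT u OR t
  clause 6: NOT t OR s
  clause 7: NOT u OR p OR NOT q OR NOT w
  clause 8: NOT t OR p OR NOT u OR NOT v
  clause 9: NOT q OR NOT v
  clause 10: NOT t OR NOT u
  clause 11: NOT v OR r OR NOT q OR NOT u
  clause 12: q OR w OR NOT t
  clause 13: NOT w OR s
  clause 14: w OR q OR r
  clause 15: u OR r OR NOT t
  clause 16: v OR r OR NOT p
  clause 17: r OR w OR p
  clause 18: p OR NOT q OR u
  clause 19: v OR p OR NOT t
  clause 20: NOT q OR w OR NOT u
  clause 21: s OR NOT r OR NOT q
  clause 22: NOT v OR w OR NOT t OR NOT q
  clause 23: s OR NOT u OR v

Suppose s = false.
(NOT t) alone gives t = false.
(NOT w) alone gives w = false.
(NOT r) alone gives r = false.
(q) alone gives q = true.
(NOT v) alone gives v = false.
(NOT p) alone gives p = false.
Now (p) is unsatisfied and unit — conflict.
So every satisfying assignment has s = True.

True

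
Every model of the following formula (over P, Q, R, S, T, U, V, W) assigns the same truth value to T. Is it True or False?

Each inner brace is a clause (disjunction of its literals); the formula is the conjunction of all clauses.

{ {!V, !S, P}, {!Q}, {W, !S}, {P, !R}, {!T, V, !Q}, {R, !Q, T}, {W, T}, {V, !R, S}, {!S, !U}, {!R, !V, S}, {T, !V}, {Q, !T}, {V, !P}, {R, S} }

Suppose T = true.
(!Q) alone gives Q = false.
That conflicts with the unit clause (Q).
So every satisfying assignment has T = False.

False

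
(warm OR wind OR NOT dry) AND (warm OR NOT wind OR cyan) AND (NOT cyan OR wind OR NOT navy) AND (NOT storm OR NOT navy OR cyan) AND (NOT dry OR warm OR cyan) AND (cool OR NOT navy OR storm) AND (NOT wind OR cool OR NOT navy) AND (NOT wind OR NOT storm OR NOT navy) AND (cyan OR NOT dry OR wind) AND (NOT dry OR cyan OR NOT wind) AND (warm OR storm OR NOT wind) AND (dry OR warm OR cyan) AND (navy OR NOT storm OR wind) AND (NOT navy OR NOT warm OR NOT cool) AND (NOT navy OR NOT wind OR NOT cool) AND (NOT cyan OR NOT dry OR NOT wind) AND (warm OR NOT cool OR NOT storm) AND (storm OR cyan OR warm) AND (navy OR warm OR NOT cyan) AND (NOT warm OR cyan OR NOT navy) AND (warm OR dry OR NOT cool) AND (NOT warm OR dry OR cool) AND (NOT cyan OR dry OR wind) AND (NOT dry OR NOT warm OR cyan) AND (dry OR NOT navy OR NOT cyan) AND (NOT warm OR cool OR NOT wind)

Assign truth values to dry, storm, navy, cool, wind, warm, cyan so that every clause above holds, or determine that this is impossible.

dry ↦ false, storm ↦ true, navy ↦ false, cool ↦ true, wind ↦ true, warm ↦ true, cyan ↦ true

Suppose warm = true.
Suppose navy = false.
Suppose storm = true.
From the singleton clause (wind), wind = true.
From the singleton clause (cool), cool = true.
Suppose dry = false.
Every clause is now satisfied; cyan is unconstrained.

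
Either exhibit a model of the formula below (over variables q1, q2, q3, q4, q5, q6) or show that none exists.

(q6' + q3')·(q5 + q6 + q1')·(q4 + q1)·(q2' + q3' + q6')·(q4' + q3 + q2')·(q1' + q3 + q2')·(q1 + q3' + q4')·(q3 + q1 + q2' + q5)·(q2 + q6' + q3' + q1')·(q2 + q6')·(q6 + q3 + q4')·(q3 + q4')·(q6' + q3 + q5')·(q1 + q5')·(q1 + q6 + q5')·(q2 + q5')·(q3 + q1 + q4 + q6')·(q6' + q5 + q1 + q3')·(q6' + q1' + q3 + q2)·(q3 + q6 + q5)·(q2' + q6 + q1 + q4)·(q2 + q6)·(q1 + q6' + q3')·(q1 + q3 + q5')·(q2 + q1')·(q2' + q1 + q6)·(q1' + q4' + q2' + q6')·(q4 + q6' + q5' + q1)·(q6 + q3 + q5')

Case q6 = 0:
From the singleton clause (q2), q2 = 1.
From the singleton clause (q1), q1 = 1.
From the singleton clause (q5), q5 = 1.
From the singleton clause (q3), q3 = 1.
All clauses hold; q4 can take either value.

q1=1, q2=1, q3=1, q4=0, q5=1, q6=0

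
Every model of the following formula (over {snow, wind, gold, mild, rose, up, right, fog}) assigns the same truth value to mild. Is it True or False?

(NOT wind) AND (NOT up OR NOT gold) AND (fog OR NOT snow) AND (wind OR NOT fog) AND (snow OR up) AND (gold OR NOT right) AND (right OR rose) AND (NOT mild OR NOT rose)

False

Suppose mild = true.
(NOT wind) alone gives wind = false.
(NOT fog) alone gives fog = false.
(NOT snow) alone gives snow = false.
(up) alone gives up = true.
(NOT gold) alone gives gold = false.
(NOT right) alone gives right = false.
(rose) alone gives rose = true.
But (NOT rose) is also a unit clause — contradiction.
So every satisfying assignment has mild = False.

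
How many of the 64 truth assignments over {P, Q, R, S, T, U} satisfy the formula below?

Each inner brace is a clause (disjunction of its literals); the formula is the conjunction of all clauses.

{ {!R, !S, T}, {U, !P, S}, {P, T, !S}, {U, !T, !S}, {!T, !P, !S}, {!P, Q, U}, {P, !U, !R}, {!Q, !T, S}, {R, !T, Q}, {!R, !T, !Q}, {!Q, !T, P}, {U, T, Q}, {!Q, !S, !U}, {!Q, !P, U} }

11

There are 2^6 = 64 truth assignments over (P, Q, R, S, T, U).
Split on P. With P = true, the clauses containing P are satisfied and !P drops from the rest; 6 of the 2^5 = 32 assignments to the other variables satisfy what remains.
With P = false, by the same count on the reduced clause set, 5 assignments work.
Total: 6 + 5 = 11.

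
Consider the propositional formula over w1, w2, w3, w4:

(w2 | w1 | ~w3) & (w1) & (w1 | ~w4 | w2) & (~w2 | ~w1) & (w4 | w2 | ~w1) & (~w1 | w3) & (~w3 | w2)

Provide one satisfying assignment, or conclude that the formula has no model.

UNSATISFIABLE

The clause (w1) is unit, so w1 = 1.
The clause (~w2) is unit, so w2 = 0.
The clause (w4) is unit, so w4 = 1.
The clause (w3) is unit, so w3 = 1.
But (~w3) is also a unit clause — contradiction.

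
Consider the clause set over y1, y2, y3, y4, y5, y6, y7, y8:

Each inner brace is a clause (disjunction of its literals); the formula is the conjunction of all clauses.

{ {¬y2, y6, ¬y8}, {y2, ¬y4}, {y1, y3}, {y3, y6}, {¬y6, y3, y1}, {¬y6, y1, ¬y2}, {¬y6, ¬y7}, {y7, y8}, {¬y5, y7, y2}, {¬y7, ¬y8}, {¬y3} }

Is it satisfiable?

Satisfiable

The clause (¬y3) is unit, so y3 = False.
The clause (y1) is unit, so y1 = True.
The clause (y6) is unit, so y6 = True.
The clause (¬y7) is unit, so y7 = False.
The clause (y8) is unit, so y8 = True.
Branch on y2: set y2 = True.
All clauses hold; y4, y5 can take either value.
A satisfying assignment: y1=True; y2=True; y3=False; y4=True; y5=True; y6=True; y7=False; y8=True.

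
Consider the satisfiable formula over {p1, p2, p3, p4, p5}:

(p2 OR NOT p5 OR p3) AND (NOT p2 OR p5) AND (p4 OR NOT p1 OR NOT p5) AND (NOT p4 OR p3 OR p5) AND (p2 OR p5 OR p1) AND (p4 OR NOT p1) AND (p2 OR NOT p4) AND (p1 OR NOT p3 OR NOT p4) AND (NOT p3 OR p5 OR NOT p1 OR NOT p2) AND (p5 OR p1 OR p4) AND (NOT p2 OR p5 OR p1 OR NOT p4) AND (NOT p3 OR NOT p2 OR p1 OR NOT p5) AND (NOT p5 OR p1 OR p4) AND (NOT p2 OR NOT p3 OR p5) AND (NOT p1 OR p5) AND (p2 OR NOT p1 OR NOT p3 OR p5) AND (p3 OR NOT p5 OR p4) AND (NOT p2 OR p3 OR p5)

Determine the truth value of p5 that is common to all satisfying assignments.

True

Suppose p5 = false.
(NOT p2) alone gives p2 = false.
(p1) alone gives p1 = true.
That conflicts with the unit clause (NOT p1).
So every satisfying assignment has p5 = True.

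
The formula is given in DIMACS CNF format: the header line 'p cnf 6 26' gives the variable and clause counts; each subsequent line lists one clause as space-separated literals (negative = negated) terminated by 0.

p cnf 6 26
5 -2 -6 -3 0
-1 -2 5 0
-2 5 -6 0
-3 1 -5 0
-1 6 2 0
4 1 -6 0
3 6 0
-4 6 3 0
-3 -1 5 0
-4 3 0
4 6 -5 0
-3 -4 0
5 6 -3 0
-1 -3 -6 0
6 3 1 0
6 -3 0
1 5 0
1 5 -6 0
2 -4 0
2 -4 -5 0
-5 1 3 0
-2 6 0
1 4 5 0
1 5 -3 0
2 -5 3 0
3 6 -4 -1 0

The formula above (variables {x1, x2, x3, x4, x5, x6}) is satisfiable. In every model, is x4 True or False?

False

Suppose x4 = True.
From the singleton clause (x3), x3 = True.
Now (¬x3) is unsatisfied and unit — conflict.
So every satisfying assignment has x4 = False.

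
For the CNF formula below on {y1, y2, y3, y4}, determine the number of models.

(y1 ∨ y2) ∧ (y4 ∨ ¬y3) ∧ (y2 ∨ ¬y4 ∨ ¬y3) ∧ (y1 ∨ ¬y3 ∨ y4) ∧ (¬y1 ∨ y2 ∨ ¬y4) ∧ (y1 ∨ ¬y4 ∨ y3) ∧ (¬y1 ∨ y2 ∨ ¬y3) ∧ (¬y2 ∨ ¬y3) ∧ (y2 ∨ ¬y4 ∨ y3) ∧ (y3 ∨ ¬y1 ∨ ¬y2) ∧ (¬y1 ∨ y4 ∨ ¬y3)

2

There are 2^4 = 16 truth assignments over (y1, y2, y3, y4).
Split on y1. With y1 = True, the clauses containing y1 are satisfied and ¬y1 drops from the rest; 1 of the 2^3 = 8 assignments to the other variables satisfy what remains.
With y1 = False, by the same count on the reduced clause set, 1 assignment works.
(One model: y1=F, y2=T, y3=F, y4=F.)
Total: 1 + 1 = 2.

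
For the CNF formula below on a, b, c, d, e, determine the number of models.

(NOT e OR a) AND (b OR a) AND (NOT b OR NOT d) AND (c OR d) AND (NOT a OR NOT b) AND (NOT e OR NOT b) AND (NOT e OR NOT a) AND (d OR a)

There are 2^5 = 32 truth assignments over (a, b, c, d, e).
Split on b. With b = true, the clauses containing b are satisfied and NOT b drops from the rest; 0 of the 2^4 = 16 assignments to the other variables satisfy what remains.
With b = false, by the same count on the reduced clause set, 3 assignments work.
(One model: a=T, b=F, c=F, d=T, e=F.)
Total: 0 + 3 = 3.

3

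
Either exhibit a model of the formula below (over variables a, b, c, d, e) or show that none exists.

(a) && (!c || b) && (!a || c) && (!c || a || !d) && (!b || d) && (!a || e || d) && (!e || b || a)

Unit clause (a) forces a = true.
Unit clause (c) forces c = true.
Unit clause (b) forces b = true.
Unit clause (d) forces d = true.
No clause remains; e is free.

a: true,  b: true,  c: true,  d: true,  e: true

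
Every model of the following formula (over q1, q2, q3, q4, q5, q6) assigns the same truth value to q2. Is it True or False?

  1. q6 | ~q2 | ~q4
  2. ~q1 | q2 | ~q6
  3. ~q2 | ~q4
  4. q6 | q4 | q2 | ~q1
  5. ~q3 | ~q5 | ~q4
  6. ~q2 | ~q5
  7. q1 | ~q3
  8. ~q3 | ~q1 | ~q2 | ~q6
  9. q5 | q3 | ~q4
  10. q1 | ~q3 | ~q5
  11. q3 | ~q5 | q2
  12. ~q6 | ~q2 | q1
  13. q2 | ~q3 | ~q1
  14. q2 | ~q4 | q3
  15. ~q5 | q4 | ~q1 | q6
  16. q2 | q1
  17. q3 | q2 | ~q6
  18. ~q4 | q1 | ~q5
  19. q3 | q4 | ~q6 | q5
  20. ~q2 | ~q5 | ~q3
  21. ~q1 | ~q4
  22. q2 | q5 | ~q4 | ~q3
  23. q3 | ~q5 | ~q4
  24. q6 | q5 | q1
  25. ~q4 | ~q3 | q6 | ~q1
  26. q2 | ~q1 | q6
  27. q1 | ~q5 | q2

Suppose q2 = 0.
The clause (q1) is unit, so q1 = 1.
The clause (~q6) is unit, so q6 = 0.
But (q6) is also a unit clause — contradiction.
So every satisfying assignment has q2 = True.

True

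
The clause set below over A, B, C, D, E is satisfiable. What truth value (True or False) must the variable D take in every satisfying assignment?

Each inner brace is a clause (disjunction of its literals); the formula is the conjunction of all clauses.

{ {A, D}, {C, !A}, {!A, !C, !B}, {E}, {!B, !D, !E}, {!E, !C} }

Suppose D = false.
From the singleton clause (A), A = true.
From the singleton clause (C), C = true.
From the singleton clause (!B), B = false.
From the singleton clause (E), E = true.
Now (!E) is unsatisfied and unit — conflict.
So every satisfying assignment has D = True.

True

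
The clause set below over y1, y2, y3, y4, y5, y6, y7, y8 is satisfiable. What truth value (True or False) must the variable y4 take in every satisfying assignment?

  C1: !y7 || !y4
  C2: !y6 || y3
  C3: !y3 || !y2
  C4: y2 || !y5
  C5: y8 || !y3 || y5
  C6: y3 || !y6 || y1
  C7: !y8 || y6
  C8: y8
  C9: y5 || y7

Suppose y4 = true.
From the singleton clause (!y7), y7 = false.
From the singleton clause (y8), y8 = true.
From the singleton clause (y6), y6 = true.
From the singleton clause (y3), y3 = true.
From the singleton clause (!y2), y2 = false.
From the singleton clause (!y5), y5 = false.
That conflicts with the unit clause (y5).
So every satisfying assignment has y4 = False.

False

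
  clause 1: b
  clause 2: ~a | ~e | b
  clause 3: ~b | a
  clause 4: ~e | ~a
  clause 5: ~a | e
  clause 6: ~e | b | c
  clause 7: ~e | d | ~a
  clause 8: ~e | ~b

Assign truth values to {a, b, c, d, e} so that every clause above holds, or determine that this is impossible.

UNSATISFIABLE

From the singleton clause (b), b = 1.
From the singleton clause (a), a = 1.
From the singleton clause (~e), e = 0.
Now (e) is unsatisfied and unit — conflict.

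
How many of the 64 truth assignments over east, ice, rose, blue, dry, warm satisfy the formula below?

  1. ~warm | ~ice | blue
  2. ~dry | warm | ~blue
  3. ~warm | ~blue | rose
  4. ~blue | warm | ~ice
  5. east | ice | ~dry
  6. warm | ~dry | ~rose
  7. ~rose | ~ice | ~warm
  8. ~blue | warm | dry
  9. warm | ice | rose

17

There are 2^6 = 64 truth assignments over (east, ice, rose, blue, dry, warm).
Split on dry. With dry = 1, the clauses containing dry are satisfied and ~dry drops from the rest; 5 of the 2^5 = 32 assignments to the other variables satisfy what remains.
With dry = 0, by the same count on the reduced clause set, 12 assignments work.
Total: 5 + 12 = 17.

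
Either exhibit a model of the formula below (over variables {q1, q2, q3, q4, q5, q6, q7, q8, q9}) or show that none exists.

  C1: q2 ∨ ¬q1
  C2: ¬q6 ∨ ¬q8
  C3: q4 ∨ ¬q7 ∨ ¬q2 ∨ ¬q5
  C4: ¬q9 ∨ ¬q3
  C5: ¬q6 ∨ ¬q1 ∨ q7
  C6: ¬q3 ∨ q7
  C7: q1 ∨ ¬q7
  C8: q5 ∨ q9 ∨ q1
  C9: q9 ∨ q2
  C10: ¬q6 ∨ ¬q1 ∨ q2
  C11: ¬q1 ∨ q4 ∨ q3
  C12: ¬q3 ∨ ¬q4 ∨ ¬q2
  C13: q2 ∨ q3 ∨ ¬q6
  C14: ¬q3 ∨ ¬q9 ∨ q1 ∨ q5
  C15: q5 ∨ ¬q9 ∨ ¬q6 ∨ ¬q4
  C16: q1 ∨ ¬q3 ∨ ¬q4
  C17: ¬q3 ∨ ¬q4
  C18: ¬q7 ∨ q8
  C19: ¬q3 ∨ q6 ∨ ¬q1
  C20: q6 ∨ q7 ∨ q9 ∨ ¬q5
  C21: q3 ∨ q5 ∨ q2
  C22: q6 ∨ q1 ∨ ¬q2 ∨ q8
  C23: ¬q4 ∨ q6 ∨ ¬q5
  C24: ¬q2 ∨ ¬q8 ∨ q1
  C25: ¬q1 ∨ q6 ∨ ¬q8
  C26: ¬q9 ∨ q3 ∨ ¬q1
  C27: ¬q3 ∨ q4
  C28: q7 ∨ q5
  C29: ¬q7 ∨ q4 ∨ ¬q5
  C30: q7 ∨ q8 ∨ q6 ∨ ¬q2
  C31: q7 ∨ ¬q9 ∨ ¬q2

q1=False; q2=True; q3=False; q4=False; q5=True; q6=True; q7=False; q8=False; q9=False

Branch on q2: set q2 = True.
Branch on q6: set q6 = True.
The clause (¬q8) is unit, so q8 = False.
The clause (¬q7) is unit, so q7 = False.
The clause (¬q1) is unit, so q1 = False.
The clause (¬q3) is unit, so q3 = False.
The clause (q5) is unit, so q5 = True.
The clause (¬q9) is unit, so q9 = False.
Every clause is now satisfied; q4 is unconstrained.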